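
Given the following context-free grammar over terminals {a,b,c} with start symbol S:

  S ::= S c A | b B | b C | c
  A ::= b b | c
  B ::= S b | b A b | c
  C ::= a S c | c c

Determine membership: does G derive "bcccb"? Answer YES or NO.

Convert to CNF:
  S -> S X5 | T0 B | T0 C | c
  A -> T0 T0 | c
  B -> S T0 | T0 X3 | c
  C -> T1 X4 | T2 T2
  T0 -> b
  T1 -> a
  T2 -> c
  X3 -> A T0
  X4 -> S T2
  X5 -> T2 A

CYK table (by increasing span):
  [0..0]={T0}  "b"  orig:{}
  [1..1]={A,B,S,T2}  "c"  orig:{A,B,S}
  [2..2]={A,B,S,T2}  "c"  orig:{A,B,S}
  [3..3]={A,B,S,T2}  "c"  orig:{A,B,S}
  [4..4]={T0}  "b"  orig:{}
  [0..1]={S}  "bc"
  [1..2]={C,X4,X5}  "cc"  orig:{C}
  [2..3]={C,X4,X5}  "cc"  orig:{C}
  [3..4]={B,X3}  "cb"  orig:{B}
  [0..2]={S,X4}  "bcc"  orig:{S}
  [1..3]={S}  "ccc"
  [2..4]=∅  "ccb"
  [0..3]={S,X4}  "bccc"  orig:{S}
  [1..4]={B}  "cccb"
  [0..4]={B,S}  "bcccb"

S ∈ T[0,4] ⇒ YES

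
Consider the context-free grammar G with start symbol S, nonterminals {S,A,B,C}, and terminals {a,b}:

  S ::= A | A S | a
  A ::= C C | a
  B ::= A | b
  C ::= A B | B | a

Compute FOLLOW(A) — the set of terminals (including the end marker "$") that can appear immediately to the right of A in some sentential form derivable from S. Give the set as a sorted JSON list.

FIRST iteration:
iter 1:
  A via A→a: +{a}
  B via B→A: +{a}
  B via B→b: +{b}
  C via C→A B: +{a}
  C via C→B: +{b}
  S via S→A: +{a}
  S: {a}  A: {a}  B: {a,b}  C: {a,b}
iter 2:
  A via A→C C: +{b}
  S via S→A: +{b}
  S: {a,b}  A: {a,b}  B: {a,b}  C: {a,b}
iter 3: — fixpoint
  S: {a,b}  A: {a,b}  B: {a,b}  C: {a,b}

FOLLOW sets:
initialize: $ ∈ FOLLOW(S)
pass 1:
  A→C C: FOLLOW(C) ⊇ FIRST(C) = {a,b}; new: +{a,b}
  C→A B: FOLLOW(A) ⊇ FIRST(B) = {a,b}; new: +{a,b}
  C→A B: FOLLOW(B) ⊇ FOLLOW(C) ⊇ {a,b}; new: +{a,b}
  S→A: FOLLOW(A) ⊇ FOLLOW(S) ⊇ {$}; new: +{$}
  FOLLOW[S]={$}  FOLLOW[A]={$,a,b}  FOLLOW[B]={a,b}  FOLLOW[C]={a,b}
pass 2:
  A→C C: FOLLOW(C) ⊇ FOLLOW(A) ⊇ {$,a,b}; new: +{$}
  C→A B: FOLLOW(B) ⊇ FOLLOW(C) ⊇ {$,a,b}; new: +{$}
  FOLLOW[S]={$}  FOLLOW[A]={$,a,b}  FOLLOW[B]={$,a,b}  FOLLOW[C]={$,a,b}
pass 3: done
  FOLLOW[S]={$}  FOLLOW[A]={$,a,b}  FOLLOW[B]={$,a,b}  FOLLOW[C]={$,a,b}

FOLLOW(A) = ["$", "a", "b"]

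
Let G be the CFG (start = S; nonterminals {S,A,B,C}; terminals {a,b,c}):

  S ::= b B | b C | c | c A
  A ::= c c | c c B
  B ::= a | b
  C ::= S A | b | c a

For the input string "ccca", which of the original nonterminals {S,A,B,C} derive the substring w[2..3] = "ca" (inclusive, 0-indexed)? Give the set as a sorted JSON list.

CNF form of G:
  S -> T0 A | T2 B | T2 C | c
  A -> T0 T0 | T0 X3
  B -> a | b
  C -> S A | T0 T1 | b
  T0 -> c
  T1 -> a
  T2 -> b
  X3 -> T0 B

Fill CYK table bottom-up, restricted to cells inside w[2..3]:
  [2..2]={S,T0}  "c"  orig:{S}
  [3..3]={B,T1}  "a"  orig:{B}
  [2..3]={C,X3}  "ca"  orig:{C}

Original NTs in T[2,3] deriving "ca": ["C"]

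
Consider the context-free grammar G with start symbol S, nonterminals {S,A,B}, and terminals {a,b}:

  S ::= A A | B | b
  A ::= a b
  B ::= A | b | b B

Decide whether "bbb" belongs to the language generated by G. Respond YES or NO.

Convert to CNF:
  S -> A A | T0 T1 | T1 B | b
  A -> T0 T1
  B -> T0 T1 | T1 B | b
  T0 -> a
  T1 -> b

CYK table (by increasing span):
  [0..0]={B,S,T1}  "b"  orig:{B,S}
  [1..1]={B,S,T1}  "b"  orig:{B,S}
  [2..2]={B,S,T1}  "b"  orig:{B,S}
  [0..1]={B,S}  "bb"
  [1..2]={B,S}  "bb"
  [0..2]={B,S}  "bbb"

S ∈ T[0,2] ⇒ YES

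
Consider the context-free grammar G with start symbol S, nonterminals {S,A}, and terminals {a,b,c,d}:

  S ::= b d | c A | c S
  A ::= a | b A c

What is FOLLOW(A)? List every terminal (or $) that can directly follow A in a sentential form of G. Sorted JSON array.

FIRST iteration:
iter 1:
  A via A→a: +{a}
  A via A→b A c: +{b}
  S via S→b d: +{b}
  S via S→c A: +{c}
  FIRST(S)={b,c}  FIRST(A)={a,b}
iter 2: (stable)
  FIRST(S)={b,c}  FIRST(A)={a,b}

FOLLOW sets:
seed FOLLOW(S) with $
pass 1:
  A→b A c: FOLLOW(A) ⊇ FIRST(c) = {c}; new: +{c}
  S→c A: FOLLOW(A) ⊇ FOLLOW(S) ⊇ {$}; new: +{$}
  FOLLOW(S)={$}  FOLLOW(A)={$,c}
pass 2: (stable)
  FOLLOW(S)={$}  FOLLOW(A)={$,c}

FOLLOW(A) = ["$", "c"]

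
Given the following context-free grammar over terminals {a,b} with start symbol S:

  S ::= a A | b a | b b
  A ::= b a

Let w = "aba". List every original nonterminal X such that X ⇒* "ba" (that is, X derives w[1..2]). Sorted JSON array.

Convert to CNF:
  S -> T0 T0 | T0 T1 | T1 A
  A -> T0 T1
  T0 -> b
  T1 -> a

CYK fill — only the sub-triangle for w[1..2]:
  [1..1]={T0}  "b"  orig:{}
  [2..2]={T1}  "a"  orig:{}
  [1..2]={A,S}  "ba"

Original NTs in T[1,2] deriving "ba": ["A", "S"]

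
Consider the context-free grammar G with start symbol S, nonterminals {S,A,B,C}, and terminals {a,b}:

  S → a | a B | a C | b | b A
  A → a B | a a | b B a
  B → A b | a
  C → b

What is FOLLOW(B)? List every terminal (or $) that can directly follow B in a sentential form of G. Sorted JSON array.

FIRST sets, iterate to fixpoint:
iter 1:
  A via A→a B: +{a}
  A via A→b B a: +{b}
  B via B→A b: +{a,b}
  C via C→b: +{b}
  S via S→a: +{a}
  S via S→b: +{b}
  S: {a,b}  A: {a,b}  B: {a,b}  C: {b}
iter 2: — fixpoint
  S: {a,b}  A: {a,b}  B: {a,b}  C: {b}

FOLLOW iteration:
initialize: $ ∈ FOLLOW(S)
iter 1:
  A→b B a: FOLLOW(B) ⊇ FIRST(a) = {a}; new: +{a}
  B→A b: FOLLOW(A) ⊇ FIRST(b) = {b}; new: +{b}
  S→a B: FOLLOW(B) ⊇ FOLLOW(S) ⊇ {$}; new: +{$}
  S→a C: FOLLOW(C) ⊇ FOLLOW(S) ⊇ {$}; new: +{$}
  S→b A: FOLLOW(A) ⊇ FOLLOW(S) ⊇ {$}; new: +{$}
  S: {$}  A: {$,b}  B: {$,a}  C: {$}
iter 2:
  A→a B: FOLLOW(B) ⊇ FOLLOW(A) ⊇ {$,b}; new: +{b}
  S: {$}  A: {$,b}  B: {$,a,b}  C: {$}
iter 3: (no change)
  S: {$}  A: {$,b}  B: {$,a,b}  C: {$}

FOLLOW(B) = ["$", "a", "b"]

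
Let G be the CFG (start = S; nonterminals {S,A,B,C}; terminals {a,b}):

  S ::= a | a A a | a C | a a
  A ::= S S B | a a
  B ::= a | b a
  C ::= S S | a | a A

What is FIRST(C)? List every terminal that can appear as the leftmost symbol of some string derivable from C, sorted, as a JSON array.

FIRST iteration:
round 1:
  A via A→a a: +{a}
  B via B→a: +{a}
  B via B→b a: +{b}
  C via C→a: +{a}
  S via S→a: +{a}
  S: {a}  A: {a}  B: {a,b}  C: {a}
round 2: — fixpoint
  S: {a}  A: {a}  B: {a,b}  C: {a}

FIRST(C) = ["a"]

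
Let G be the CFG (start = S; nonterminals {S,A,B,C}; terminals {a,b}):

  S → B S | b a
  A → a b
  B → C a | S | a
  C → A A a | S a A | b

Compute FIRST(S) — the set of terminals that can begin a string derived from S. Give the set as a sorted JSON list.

Compute FIRST by fixpoint:
[1]
  A via A→a b: +{a}
  B via B→a: +{a}
  C via C→A A a: +{a}
  C via C→b: +{b}
  S via S→B S: +{a}
  S via S→b a: +{b}
  FIRST[S]={a,b}  FIRST[A]={a}  FIRST[B]={a}  FIRST[C]={a,b}
[2]
  B via B→C a: +{b}
  FIRST[S]={a,b}  FIRST[A]={a}  FIRST[B]={a,b}  FIRST[C]={a,b}
[3] (stable)
  FIRST[S]={a,b}  FIRST[A]={a}  FIRST[B]={a,b}  FIRST[C]={a,b}

FIRST(S) = ["a", "b"]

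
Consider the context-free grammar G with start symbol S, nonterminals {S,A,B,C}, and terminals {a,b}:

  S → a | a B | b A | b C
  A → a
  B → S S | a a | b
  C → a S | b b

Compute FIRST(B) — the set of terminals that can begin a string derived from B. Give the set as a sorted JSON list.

FIRST sets, iterate to fixpoint:
[1]
  A via A→a: +{a}
  B via B→a a: +{a}
  B via B→b: +{b}
  C via C→a S: +{a}
  C via C→b b: +{b}
  S via S→a: +{a}
  S via S→b A: +{b}
  FIRST[S]={a,b}  FIRST[A]={a}  FIRST[B]={a,b}  FIRST[C]={a,b}
[2] (stable)
  FIRST[S]={a,b}  FIRST[A]={a}  FIRST[B]={a,b}  FIRST[C]={a,b}

FIRST(B) = ["a", "b"]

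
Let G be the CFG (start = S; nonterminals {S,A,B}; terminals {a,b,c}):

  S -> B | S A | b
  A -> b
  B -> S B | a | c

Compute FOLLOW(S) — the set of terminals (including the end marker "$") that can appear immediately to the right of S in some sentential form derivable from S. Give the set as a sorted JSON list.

Compute FIRST by fixpoint:
pass 1:
  A via A→b: +{b}
  B via B→a: +{a}
  B via B→c: +{c}
  S via S→B: +{a,c}
  S via S→b: +{b}
  S: {a,b,c}  A: {b}  B: {a,c}
pass 2:
  B via B→S B: +{b}
  S: {a,b,c}  A: {b}  B: {a,b,c}
pass 3: — fixpoint
  S: {a,b,c}  A: {b}  B: {a,b,c}

FOLLOW sets:
FOLLOW(S) := {$}
round 1:
  B→S B: FOLLOW(S) ⊇ FIRST(B) = {a,b,c}; new: +{a,b,c}
  S→B: FOLLOW(B) ⊇ FOLLOW(S) ⊇ {$,a,b,c}; new: +{$,a,b,c}
  S→S A: FOLLOW(A) ⊇ FOLLOW(S) ⊇ {$,a,b,c}; new: +{$,a,b,c}
  FOLLOW[S]={$,a,b,c}  FOLLOW[A]={$,a,b,c}  FOLLOW[B]={$,a,b,c}
round 2: — fixpoint
  FOLLOW[S]={$,a,b,c}  FOLLOW[A]={$,a,b,c}  FOLLOW[B]={$,a,b,c}

FOLLOW(S) = ["$", "a", "b", "c"]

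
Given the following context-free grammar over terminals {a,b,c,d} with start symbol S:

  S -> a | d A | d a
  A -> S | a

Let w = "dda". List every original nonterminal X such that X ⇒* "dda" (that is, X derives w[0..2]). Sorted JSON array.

CNF form of G:
  S -> T0 A | T0 T1 | a
  A -> T0 A | T0 T1 | a
  T0 -> d
  T1 -> a

CYK fill (cells [i..j] with 0 ≤ i ≤ j ≤ 2 only):
  T[0,0] 'd' = {T0}  orig:{}
  T[1,1] 'd' = {T0}  orig:{}
  T[2,2] 'a' = {A,S,T1}  orig:{A,S}
  T[0,1] 'dd' = ∅
  T[1,2] 'da' = {A,S}
  T[0,2] 'dda' = {A,S}

Original NTs in T[0,2] deriving "dda": ["A", "S"]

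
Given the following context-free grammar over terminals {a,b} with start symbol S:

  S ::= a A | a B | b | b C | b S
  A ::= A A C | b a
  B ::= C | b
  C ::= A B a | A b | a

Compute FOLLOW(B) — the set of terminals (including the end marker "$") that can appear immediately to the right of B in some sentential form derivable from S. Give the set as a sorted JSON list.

FIRST iteration:
pass 1:
  A via A→b a: +{b}
  B via B→b: +{b}
  C via C→A B a: +{b}
  C via C→a: +{a}
  S via S→a A: +{a}
  S via S→b: +{b}
  S: {a,b}  A: {b}  B: {b}  C: {a,b}
pass 2:
  B via B→C: +{a}
  S: {a,b}  A: {b}  B: {a,b}  C: {a,b}
pass 3: (no change)
  S: {a,b}  A: {b}  B: {a,b}  C: {a,b}

FOLLOW sets:
FOLLOW(S) := {$}
iter 1:
  A→A A C: FOLLOW(A) ⊇ FIRST(A) = {b}; new: +{b}
  A→A A C: FOLLOW(A) ⊇ FIRST(C) = {a,b}; new: +{a}
  A→A A C: FOLLOW(C) ⊇ FOLLOW(A) ⊇ {a,b}; new: +{a,b}
  C→A B a: FOLLOW(B) ⊇ FIRST(a) = {a}; new: +{a}
  S→a A: FOLLOW(A) ⊇ FOLLOW(S) ⊇ {$}; new: +{$}
  S→a B: FOLLOW(B) ⊇ FOLLOW(S) ⊇ {$}; new: +{$}
  S→b C: FOLLOW(C) ⊇ FOLLOW(S) ⊇ {$}; new: +{$}
  FOLLOW(S)={$}  FOLLOW(A)={$,a,b}  FOLLOW(B)={$,a}  FOLLOW(C)={$,a,b}
iter 2: (no change)
  FOLLOW(S)={$}  FOLLOW(A)={$,a,b}  FOLLOW(B)={$,a}  FOLLOW(C)={$,a,b}

FOLLOW(B) = ["$", "a"]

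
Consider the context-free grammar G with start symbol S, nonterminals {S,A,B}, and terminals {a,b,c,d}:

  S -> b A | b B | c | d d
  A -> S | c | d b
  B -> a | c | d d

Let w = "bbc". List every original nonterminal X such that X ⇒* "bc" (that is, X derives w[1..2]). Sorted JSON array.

Convert to CNF:
  S -> T0 A | T0 B | T1 T1 | c
  A -> T0 A | T0 B | T1 T0 | T1 T1 | c
  B -> T1 T1 | a | c
  T0 -> b
  T1 -> d

CYK fill — only the sub-triangle for w[1..2]:
  cell(1,1) b: {T0}  orig:{}
  cell(2,2) c: {A,B,S}
  cell(1,2) bc: {A,S}

Original NTs in T[1,2] deriving "bc": ["A", "S"]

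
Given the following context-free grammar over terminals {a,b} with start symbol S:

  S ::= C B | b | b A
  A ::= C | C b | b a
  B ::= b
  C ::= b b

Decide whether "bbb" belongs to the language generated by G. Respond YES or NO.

CNF form of G:
  S -> C B | T0 A | b
  A -> C T0 | T0 T0 | T0 T1
  B -> b
  C -> T0 T0
  T0 -> b
  T1 -> a

Fill CYK table bottom-up:
  T[0,0] 'b' = {B,S,T0}  orig:{B,S}
  T[1,1] 'b' = {B,S,T0}  orig:{B,S}
  T[2,2] 'b' = {B,S,T0}  orig:{B,S}
  T[0,1] 'bb' = {A,C}
  T[1,2] 'bb' = {A,C}
  T[0,2] 'bbb' = {A,S}

S ∈ T[0,2] ⇒ YES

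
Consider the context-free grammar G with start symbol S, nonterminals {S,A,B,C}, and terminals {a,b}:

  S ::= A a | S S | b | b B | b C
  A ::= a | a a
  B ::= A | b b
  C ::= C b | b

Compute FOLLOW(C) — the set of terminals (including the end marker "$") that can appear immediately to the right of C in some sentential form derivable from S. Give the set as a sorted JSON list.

FIRST iteration:
iter 1:
  A via A→a: +{a}
  B via B→A: +{a}
  B via B→b b: +{b}
  C via C→b: +{b}
  S via S→A a: +{a}
  S via S→b: +{b}
  FIRST[S]={a,b}  FIRST[A]={a}  FIRST[B]={a,b}  FIRST[C]={b}
iter 2: (no change)
  FIRST[S]={a,b}  FIRST[A]={a}  FIRST[B]={a,b}  FIRST[C]={b}

FOLLOW iteration:
initialize: $ ∈ FOLLOW(S)
iter 1:
  C→C b: FOLLOW(C) ⊇ FIRST(b) = {b}; new: +{b}
  S→A a: FOLLOW(A) ⊇ FIRST(a) = {a}; new: +{a}
  S→S S: FOLLOW(S) ⊇ FIRST(S) = {a,b}; new: +{a,b}
  S→b B: FOLLOW(B) ⊇ FOLLOW(S) ⊇ {$,a,b}; new: +{$,a,b}
  S→b C: FOLLOW(C) ⊇ FOLLOW(S) ⊇ {$,a,b}; new: +{$,a}
  FOLLOW(S)={$,a,b}  FOLLOW(A)={a}  FOLLOW(B)={$,a,b}  FOLLOW(C)={$,a,b}
iter 2:
  B→A: FOLLOW(A) ⊇ FOLLOW(B) ⊇ {$,a,b}; new: +{$,b}
  FOLLOW(S)={$,a,b}  FOLLOW(A)={$,a,b}  FOLLOW(B)={$,a,b}  FOLLOW(C)={$,a,b}
iter 3: done
  FOLLOW(S)={$,a,b}  FOLLOW(A)={$,a,b}  FOLLOW(B)={$,a,b}  FOLLOW(C)={$,a,b}

FOLLOW(C) = ["$", "a", "b"]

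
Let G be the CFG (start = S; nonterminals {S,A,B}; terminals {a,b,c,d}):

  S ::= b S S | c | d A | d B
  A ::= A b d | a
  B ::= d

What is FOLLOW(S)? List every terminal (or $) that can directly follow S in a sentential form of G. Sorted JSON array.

FIRST sets, iterate to fixpoint:
iter 1:
  A via A→a: +{a}
  B via B→d: +{d}
  S via S→b S S: +{b}
  S via S→c: +{c}
  S via S→d A: +{d}
  FIRST[S]={b,c,d}  FIRST[A]={a}  FIRST[B]={d}
iter 2: (stable)
  FIRST[S]={b,c,d}  FIRST[A]={a}  FIRST[B]={d}

Compute FOLLOW by fixpoint:
seed FOLLOW(S) with $
iter 1:
  A→A b d: FOLLOW(A) ⊇ FIRST(b) = {b}; new: +{b}
  S→b S S: FOLLOW(S) ⊇ FIRST(S) = {b,c,d}; new: +{b,c,d}
  S→d A: FOLLOW(A) ⊇ FOLLOW(S) ⊇ {$,b,c,d}; new: +{$,c,d}
  S→d B: FOLLOW(B) ⊇ FOLLOW(S) ⊇ {$,b,c,d}; new: +{$,b,c,d}
  FOLLOW[S]={$,b,c,d}  FOLLOW[A]={$,b,c,d}  FOLLOW[B]={$,b,c,d}
iter 2: (stable)
  FOLLOW[S]={$,b,c,d}  FOLLOW[A]={$,b,c,d}  FOLLOW[B]={$,b,c,d}

FOLLOW(S) = ["$", "b", "c", "d"]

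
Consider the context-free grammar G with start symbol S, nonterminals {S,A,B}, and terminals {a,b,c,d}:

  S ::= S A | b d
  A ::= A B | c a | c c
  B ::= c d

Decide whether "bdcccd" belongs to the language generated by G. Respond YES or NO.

CNF form of G:
  S -> S A | T3 T2
  A -> A B | T0 T0 | T0 T1
  B -> T0 T2
  T0 -> c
  T1 -> a
  T2 -> d
  T3 -> b

Fill CYK table bottom-up:
  cell(0,0) b: {T3}  orig:{}
  cell(1,1) d: {T2}  orig:{}
  cell(2,2) c: {T0}  orig:{}
  cell(3,3) c: {T0}  orig:{}
  cell(4,4) c: {T0}  orig:{}
  cell(5,5) d: {T2}  orig:{}
  cell(0,1) bd: {S}
  cell(1,2) dc: ∅
  cell(2,3) cc: {A}
  cell(3,4) cc: {A}
  cell(4,5) cd: {B}
  cell(0,2) bdc: ∅
  cell(1,3) dcc: ∅
  cell(2,4) ccc: ∅
  cell(3,5) ccd: ∅
  cell(0,3) bdcc: {S}
  cell(1,4) dccc: ∅
  cell(2,5) cccd: {A}
  cell(0,4) bdccc: ∅
  cell(1,5) dcccd: ∅
  cell(0,5) bdcccd: {S}

S ∈ T[0,5] ⇒ YES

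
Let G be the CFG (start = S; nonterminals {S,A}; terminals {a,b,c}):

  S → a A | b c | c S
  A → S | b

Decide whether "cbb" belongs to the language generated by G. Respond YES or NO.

Convert to CNF:
  S -> T0 A | T1 T2 | T2 S
  A -> T0 A | T1 T2 | T2 S | b
  T0 -> a
  T1 -> b
  T2 -> c

Fill CYK table bottom-up:
  T[0,0] 'c' = {T2}  orig:{}
  T[1,1] 'b' = {A,T1}  orig:{A}
  T[2,2] 'b' = {A,T1}  orig:{A}
  T[0,1] 'cb' = ∅
  T[1,2] 'bb' = ∅
  T[0,2] 'cbb' = ∅

S ∉ T[0,2] ⇒ NO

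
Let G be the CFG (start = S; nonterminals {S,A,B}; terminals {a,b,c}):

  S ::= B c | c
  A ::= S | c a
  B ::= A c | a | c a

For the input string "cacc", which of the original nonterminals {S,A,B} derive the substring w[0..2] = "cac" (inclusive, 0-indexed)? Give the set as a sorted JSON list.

Convert to CNF:
  S -> B T0 | c
  A -> B T0 | T0 T1 | c
  B -> A T0 | T0 T1 | a
  T0 -> c
  T1 -> a

CYK table (by increasing span) (cells [i..j] with 0 ≤ i ≤ j ≤ 2 only):
  T[0,0] 'c' = {A,S,T0}  orig:{A,S}
  T[1,1] 'a' = {B,T1}  orig:{B}
  T[2,2] 'c' = {A,S,T0}  orig:{A,S}
  T[0,1] 'ca' = {A,B}
  T[1,2] 'ac' = {A,S}
  T[0,2] 'cac' = {A,B,S}

Original NTs in T[0,2] deriving "cac": ["A", "B", "S"]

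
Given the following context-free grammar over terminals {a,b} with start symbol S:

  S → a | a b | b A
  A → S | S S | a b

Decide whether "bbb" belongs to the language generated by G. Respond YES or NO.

CNF form of G:
  S -> T0 T1 | T1 A | a
  A -> S S | T0 T1 | T1 A | a
  T0 -> a
  T1 -> b

CYK fill:
  cell(0,0) b: {T1}  orig:{}
  cell(1,1) b: {T1}  orig:{}
  cell(2,2) b: {T1}  orig:{}
  cell(0,1) bb: ∅
  cell(1,2) bb: ∅
  cell(0,2) bbb: ∅

S ∉ T[0,2] ⇒ NO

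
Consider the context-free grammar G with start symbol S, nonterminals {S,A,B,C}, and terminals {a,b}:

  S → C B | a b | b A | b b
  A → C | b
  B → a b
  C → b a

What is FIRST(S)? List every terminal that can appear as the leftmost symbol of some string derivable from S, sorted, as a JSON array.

FIRST iteration:
round 1:
  A via A→b: +{b}
  B via B→a b: +{a}
  C via C→b a: +{b}
  S via S→C B: +{b}
  S via S→a b: +{a}
  FIRST(S)={a,b}  FIRST(A)={b}  FIRST(B)={a}  FIRST(C)={b}
round 2: — fixpoint
  FIRST(S)={a,b}  FIRST(A)={b}  FIRST(B)={a}  FIRST(C)={b}

FIRST(S) = ["a", "b"]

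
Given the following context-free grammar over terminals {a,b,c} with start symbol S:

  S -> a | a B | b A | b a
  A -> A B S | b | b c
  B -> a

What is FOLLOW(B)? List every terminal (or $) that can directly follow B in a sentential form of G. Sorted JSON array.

Compute FIRST by fixpoint:
iter 1:
  A via A→b: +{b}
  B via B→a: +{a}
  S via S→a: +{a}
  S via S→b A: +{b}
  S: {a,b}  A: {b}  B: {a}
iter 2: (stable)
  S: {a,b}  A: {b}  B: {a}

FOLLOW iteration:
seed FOLLOW(S) with $
iter 1:
  A→A B S: FOLLOW(A) ⊇ FIRST(B) = {a}; new: +{a}
  A→A B S: FOLLOW(B) ⊇ FIRST(S) = {a,b}; new: +{a,b}
  A→A B S: FOLLOW(S) ⊇ FOLLOW(A) ⊇ {a}; new: +{a}
  S→a B: FOLLOW(B) ⊇ FOLLOW(S) ⊇ {$,a}; new: +{$}
  S→b A: FOLLOW(A) ⊇ FOLLOW(S) ⊇ {$,a}; new: +{$}
  FOLLOW[S]={$,a}  FOLLOW[A]={$,a}  FOLLOW[B]={$,a,b}
iter 2: (stable)
  FOLLOW[S]={$,a}  FOLLOW[A]={$,a}  FOLLOW[B]={$,a,b}

FOLLOW(B) = ["$", "a", "b"]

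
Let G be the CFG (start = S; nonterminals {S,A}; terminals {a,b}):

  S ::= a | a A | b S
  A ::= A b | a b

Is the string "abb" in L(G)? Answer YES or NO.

Convert to CNF:
  S -> T0 S | T1 A | a
  A -> A T0 | T1 T0
  T0 -> b
  T1 -> a

CYK fill:
  [0..0]={S,T1}  "a"  orig:{S}
  [1..1]={T0}  "b"  orig:{}
  [2..2]={T0}  "b"  orig:{}
  [0..1]={A}  "ab"
  [1..2]=∅  "bb"
  [0..2]={A}  "abb"

S ∉ T[0,2] ⇒ NO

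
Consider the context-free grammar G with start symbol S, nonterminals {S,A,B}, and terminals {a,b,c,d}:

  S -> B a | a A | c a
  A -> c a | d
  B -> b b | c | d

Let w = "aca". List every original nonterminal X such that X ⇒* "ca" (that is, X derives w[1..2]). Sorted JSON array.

CNF form of G:
  S -> B T1 | T0 T1 | T1 A
  A -> T0 T1 | d
  B -> T2 T2 | c | d
  T0 -> c
  T1 -> a
  T2 -> b

CYK table (by increasing span), restricted to cells inside w[1..2]:
  T[1,1] 'c' = {B,T0}  orig:{B}
  T[2,2] 'a' = {T1}  orig:{}
  T[1,2] 'ca' = {A,S}

Original NTs in T[1,2] deriving "ca": ["A", "S"]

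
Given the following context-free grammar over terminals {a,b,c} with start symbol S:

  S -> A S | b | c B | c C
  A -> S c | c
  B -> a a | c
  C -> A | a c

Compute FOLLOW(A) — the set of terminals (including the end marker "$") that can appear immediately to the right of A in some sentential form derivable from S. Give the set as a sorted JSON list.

FIRST sets, iterate to fixpoint:
iter 1:
  A via A→c: +{c}
  B via B→a a: +{a}
  B via B→c: +{c}
  C via C→A: +{c}
  C via C→a c: +{a}
  S via S→A S: +{c}
  S via S→b: +{b}
  FIRST(S)={b,c}  FIRST(A)={c}  FIRST(B)={a,c}  FIRST(C)={a,c}
iter 2:
  A via A→S c: +{b}
  C via C→A: +{b}
  FIRST(S)={b,c}  FIRST(A)={b,c}  FIRST(B)={a,c}  FIRST(C)={a,b,c}
iter 3: (no change)
  FIRST(S)={b,c}  FIRST(A)={b,c}  FIRST(B)={a,c}  FIRST(C)={a,b,c}

FOLLOW iteration:
initialize: $ ∈ FOLLOW(S)
round 1:
  A→S c: FOLLOW(S) ⊇ FIRST(c) = {c}; new: +{c}
  S→A S: FOLLOW(A) ⊇ FIRST(S) = {b,c}; new: +{b,c}
  S→c B: FOLLOW(B) ⊇ FOLLOW(S) ⊇ {$,c}; new: +{$,c}
  S→c C: FOLLOW(C) ⊇ FOLLOW(S) ⊇ {$,c}; new: +{$,c}
  FOLLOW(S)={$,c}  FOLLOW(A)={b,c}  FOLLOW(B)={$,c}  FOLLOW(C)={$,c}
round 2:
  C→A: FOLLOW(A) ⊇ FOLLOW(C) ⊇ {$,c}; new: +{$}
  FOLLOW(S)={$,c}  FOLLOW(A)={$,b,c}  FOLLOW(B)={$,c}  FOLLOW(C)={$,c}
round 3: done
  FOLLOW(S)={$,c}  FOLLOW(A)={$,b,c}  FOLLOW(B)={$,c}  FOLLOW(C)={$,c}

FOLLOW(A) = ["$", "b", "c"]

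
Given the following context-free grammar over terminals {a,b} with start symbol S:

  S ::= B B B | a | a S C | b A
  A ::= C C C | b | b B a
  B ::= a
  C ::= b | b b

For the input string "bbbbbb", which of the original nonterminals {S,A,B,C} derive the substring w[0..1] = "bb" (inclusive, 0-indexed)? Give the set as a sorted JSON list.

Convert to CNF:
  S -> B X4 | T0 A | T1 X5 | a
  A -> C X2 | T0 X3 | b
  B -> a
  C -> T0 T0 | b
  T0 -> b
  T1 -> a
  X2 -> C C
  X3 -> B T1
  X4 -> B B
  X5 -> S C

CYK table (by increasing span) (cells [i..j] with 0 ≤ i ≤ j ≤ 1 only):
  T[0,0] 'b' = {A,C,T0}  orig:{A,C}
  T[1,1] 'b' = {A,C,T0}  orig:{A,C}
  T[0,1] 'bb' = {C,S,X2}  orig:{C,S}

Original NTs in T[0,1] deriving "bb": ["C", "S"]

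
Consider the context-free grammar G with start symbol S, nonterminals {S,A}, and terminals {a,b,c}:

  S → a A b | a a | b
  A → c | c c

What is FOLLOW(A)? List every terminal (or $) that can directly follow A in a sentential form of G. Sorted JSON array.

Compute FIRST by fixpoint:
pass 1:
  A via A→c: +{c}
  S via S→a A b: +{a}
  S via S→b: +{b}
  FIRST(S)={a,b}  FIRST(A)={c}
pass 2: (stable)
  FIRST(S)={a,b}  FIRST(A)={c}

FOLLOW sets:
FOLLOW(S) := {$}
[1]
  S→a A b: FOLLOW(A) ⊇ FIRST(b) = {b}; new: +{b}
  S: {$}  A: {b}
[2] — fixpoint
  S: {$}  A: {b}

FOLLOW(A) = ["b"]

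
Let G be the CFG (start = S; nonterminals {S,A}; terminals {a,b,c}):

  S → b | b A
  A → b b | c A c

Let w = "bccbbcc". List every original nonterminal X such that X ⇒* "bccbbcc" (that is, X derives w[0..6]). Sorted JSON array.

CNF form of G:
  S -> T0 A | b
  A -> T0 T0 | T1 X2
  T0 -> b
  T1 -> c
  X2 -> A T1

Fill CYK table bottom-up, restricted to cells inside w[0..6]:
  cell(0,0) b: {S,T0}  orig:{S}
  cell(1,1) c: {T1}  orig:{}
  cell(2,2) c: {T1}  orig:{}
  cell(3,3) b: {S,T0}  orig:{S}
  cell(4,4) b: {S,T0}  orig:{S}
  cell(5,5) c: {T1}  orig:{}
  cell(6,6) c: {T1}  orig:{}
  cell(0,1) bc: ∅
  cell(1,2) cc: ∅
  cell(2,3) cb: ∅
  cell(3,4) bb: {A}
  cell(4,5) bc: ∅
  cell(5,6) cc: ∅
  cell(0,2) bcc: ∅
  cell(1,3) ccb: ∅
  cell(2,4) cbb: ∅
  cell(3,5) bbc: {X2}  orig:{}
  cell(4,6) bcc: ∅
  cell(0,3) bccb: ∅
  cell(1,4) ccbb: ∅
  cell(2,5) cbbc: {A}
  cell(3,6) bbcc: ∅
  cell(0,4) bccbb: ∅
  cell(1,5) ccbbc: ∅
  cell(2,6) cbbcc: {X2}  orig:{}
  cell(0,5) bccbbc: ∅
  cell(1,6) ccbbcc: {A}
  cell(0,6) bccbbcc: {S}

Original NTs in T[0,6] deriving "bccbbcc": ["S"]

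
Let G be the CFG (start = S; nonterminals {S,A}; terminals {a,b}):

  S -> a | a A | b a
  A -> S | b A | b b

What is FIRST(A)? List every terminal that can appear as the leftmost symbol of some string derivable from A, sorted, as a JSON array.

FIRST iteration:
[1]
  A via A→b A: +{b}
  S via S→a: +{a}
  S via S→b a: +{b}
  FIRST[S]={a,b}  FIRST[A]={b}
[2]
  A via A→S: +{a}
  FIRST[S]={a,b}  FIRST[A]={a,b}
[3] (stable)
  FIRST[S]={a,b}  FIRST[A]={a,b}

FIRST(A) = ["a", "b"]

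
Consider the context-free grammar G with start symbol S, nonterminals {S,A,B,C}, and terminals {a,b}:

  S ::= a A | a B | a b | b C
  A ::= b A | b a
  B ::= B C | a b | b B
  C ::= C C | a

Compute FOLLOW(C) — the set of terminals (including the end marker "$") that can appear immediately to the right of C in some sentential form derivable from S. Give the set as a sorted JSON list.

FIRST sets, iterate to fixpoint:
[1]
  A via A→b A: +{b}
  B via B→a b: +{a}
  B via B→b B: +{b}
  C via C→a: +{a}
  S via S→a A: +{a}
  S via S→b C: +{b}
  FIRST[S]={a,b}  FIRST[A]={b}  FIRST[B]={a,b}  FIRST[C]={a}
[2] — fixpoint
  FIRST[S]={a,b}  FIRST[A]={b}  FIRST[B]={a,b}  FIRST[C]={a}

Compute FOLLOW by fixpoint:
initialize: $ ∈ FOLLOW(S)
round 1:
  B→B C: FOLLOW(B) ⊇ FIRST(C) = {a}; new: +{a}
  B→B C: FOLLOW(C) ⊇ FOLLOW(B) ⊇ {a}; new: +{a}
  S→a A: FOLLOW(A) ⊇ FOLLOW(S) ⊇ {$}; new: +{$}
  S→a B: FOLLOW(B) ⊇ FOLLOW(S) ⊇ {$}; new: +{$}
  S→b C: FOLLOW(C) ⊇ FOLLOW(S) ⊇ {$}; new: +{$}
  S: {$}  A: {$}  B: {$,a}  C: {$,a}
round 2: — fixpoint
  S: {$}  A: {$}  B: {$,a}  C: {$,a}

FOLLOW(C) = ["$", "a"]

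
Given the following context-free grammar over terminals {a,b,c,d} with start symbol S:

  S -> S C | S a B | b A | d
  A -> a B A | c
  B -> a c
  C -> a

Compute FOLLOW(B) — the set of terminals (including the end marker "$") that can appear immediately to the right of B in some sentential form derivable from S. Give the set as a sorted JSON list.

FIRST iteration:
iter 1:
  A via A→a B A: +{a}
  A via A→c: +{c}
  B via B→a c: +{a}
  C via C→a: +{a}
  S via S→b A: +{b}
  S via S→d: +{d}
  S: {b,d}  A: {a,c}  B: {a}  C: {a}
iter 2: — fixpoint
  S: {b,d}  A: {a,c}  B: {a}  C: {a}

Compute FOLLOW by fixpoint:
initialize: $ ∈ FOLLOW(S)
[1]
  A→a B A: FOLLOW(B) ⊇ FIRST(A) = {a,c}; new: +{a,c}
  S→S C: FOLLOW(S) ⊇ FIRST(C) = {a}; new: +{a}
  S→S C: FOLLOW(C) ⊇ FOLLOW(S) ⊇ {$,a}; new: +{$,a}
  S→S a B: FOLLOW(B) ⊇ FOLLOW(S) ⊇ {$,a}; new: +{$}
  S→b A: FOLLOW(A) ⊇ FOLLOW(S) ⊇ {$,a}; new: +{$,a}
  S: {$,a}  A: {$,a}  B: {$,a,c}  C: {$,a}
[2] done
  S: {$,a}  A: {$,a}  B: {$,a,c}  C: {$,a}

FOLLOW(B) = ["$", "a", "c"]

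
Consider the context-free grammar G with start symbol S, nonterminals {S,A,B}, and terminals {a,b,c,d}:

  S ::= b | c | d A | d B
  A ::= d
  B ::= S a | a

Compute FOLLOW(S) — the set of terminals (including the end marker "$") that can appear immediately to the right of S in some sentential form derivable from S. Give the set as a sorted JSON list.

Compute FIRST by fixpoint:
round 1:
  A via A→d: +{d}
  B via B→a: +{a}
  S via S→b: +{b}
  S via S→c: +{c}
  S via S→d A: +{d}
  FIRST[S]={b,c,d}  FIRST[A]={d}  FIRST[B]={a}
round 2:
  B via B→S a: +{b,c,d}
  FIRST[S]={b,c,d}  FIRST[A]={d}  FIRST[B]={a,b,c,d}
round 3: (no change)
  FIRST[S]={b,c,d}  FIRST[A]={d}  FIRST[B]={a,b,c,d}

FOLLOW iteration:
seed FOLLOW(S) with $
iter 1:
  B→S a: FOLLOW(S) ⊇ FIRST(a) = {a}; new: +{a}
  S→d A: FOLLOW(A) ⊇ FOLLOW(S) ⊇ {$,a}; new: +{$,a}
  S→d B: FOLLOW(B) ⊇ FOLLOW(S) ⊇ {$,a}; new: +{$,a}
  S: {$,a}  A: {$,a}  B: {$,a}
iter 2: (no change)
  S: {$,a}  A: {$,a}  B: {$,a}

FOLLOW(S) = ["$", "a"]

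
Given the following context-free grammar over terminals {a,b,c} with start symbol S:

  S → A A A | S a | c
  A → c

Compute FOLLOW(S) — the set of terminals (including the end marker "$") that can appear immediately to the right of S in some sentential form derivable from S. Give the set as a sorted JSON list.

Compute FIRST by fixpoint:
iter 1:
  A via A→c: +{c}
  S via S→A A A: +{c}
  S: {c}  A: {c}
iter 2: (stable)
  S: {c}  A: {c}

FOLLOW iteration:
FOLLOW(S) := {$}
iter 1:
  S→A A A: FOLLOW(A) ⊇ FIRST(A) = {c}; new: +{c}
  S→A A A: FOLLOW(A) ⊇ FOLLOW(S) ⊇ {$}; new: +{$}
  S→S a: FOLLOW(S) ⊇ FIRST(a) = {a}; new: +{a}
  S: {$,a}  A: {$,c}
iter 2:
  S→A A A: FOLLOW(A) ⊇ FOLLOW(S) ⊇ {$,a}; new: +{a}
  S: {$,a}  A: {$,a,c}
iter 3: (stable)
  S: {$,a}  A: {$,a,c}

FOLLOW(S) = ["$", "a"]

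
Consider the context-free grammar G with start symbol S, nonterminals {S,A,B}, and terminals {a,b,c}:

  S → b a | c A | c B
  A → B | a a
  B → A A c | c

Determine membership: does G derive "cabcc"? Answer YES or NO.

Convert to CNF:
  S -> T0 A | T0 B | T2 T1
  A -> A X3 | T1 T1 | c
  B -> A X4 | c
  T0 -> c
  T1 -> a
  T2 -> b
  X3 -> A T0
  X4 -> A T0

Fill CYK table bottom-up:
  [0..0]={A,B,T0}  "c"  orig:{A,B}
  [1..1]={T1}  "a"  orig:{}
  [2..2]={T2}  "b"  orig:{}
  [3..3]={A,B,T0}  "c"  orig:{A,B}
  [4..4]={A,B,T0}  "c"  orig:{A,B}
  [0..1]=∅  "ca"
  [1..2]=∅  "ab"
  [2..3]=∅  "bc"
  [3..4]={S,X3,X4}  "cc"  orig:{S}
  [0..2]=∅  "cab"
  [1..3]=∅  "abc"
  [2..4]=∅  "bcc"
  [0..3]=∅  "cabc"
  [1..4]=∅  "abcc"
  [0..4]=∅  "cabcc"

S ∉ T[0,4] ⇒ NO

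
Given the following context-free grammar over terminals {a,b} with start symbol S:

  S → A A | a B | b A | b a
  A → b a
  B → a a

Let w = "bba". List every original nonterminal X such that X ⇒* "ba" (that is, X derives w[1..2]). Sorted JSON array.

Convert to CNF:
  S -> A A | T0 A | T0 T1 | T1 B
  A -> T0 T1
  B -> T1 T1
  T0 -> b
  T1 -> a

Fill CYK table bottom-up — only the sub-triangle for w[1..2]:
  T[1,1] 'b' = {T0}  orig:{}
  T[2,2] 'a' = {T1}  orig:{}
  T[1,2] 'ba' = {A,S}

Original NTs in T[1,2] deriving "ba": ["A", "S"]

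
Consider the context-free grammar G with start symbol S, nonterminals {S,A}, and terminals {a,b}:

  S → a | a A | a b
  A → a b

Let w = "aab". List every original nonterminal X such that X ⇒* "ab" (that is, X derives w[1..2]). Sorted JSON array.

CNF form of G:
  S -> T0 A | T0 T1 | a
  A -> T0 T1
  T0 -> a
  T1 -> b

Fill CYK table bottom-up, restricted to cells inside w[1..2]:
  T[1,1] 'a' = {S,T0}  orig:{S}
  T[2,2] 'b' = {T1}  orig:{}
  T[1,2] 'ab' = {A,S}

Original NTs in T[1,2] deriving "ab": ["A", "S"]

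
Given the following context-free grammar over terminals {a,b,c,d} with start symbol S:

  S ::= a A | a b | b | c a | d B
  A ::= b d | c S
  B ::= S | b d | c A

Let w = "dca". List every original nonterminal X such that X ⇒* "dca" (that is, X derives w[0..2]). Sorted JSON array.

Convert to CNF:
  S -> T1 B | T2 T3 | T3 A | T3 T0 | b
  A -> T0 T1 | T2 S
  B -> T0 T1 | T1 B | T2 A | T2 T3 | T3 A | T3 T0 | b
  T0 -> b
  T1 -> d
  T2 -> c
  T3 -> a

CYK fill (cells [i..j] with 0 ≤ i ≤ j ≤ 2 only):
  [0..0]={T1}  "d"  orig:{}
  [1..1]={T2}  "c"  orig:{}
  [2..2]={T3}  "a"  orig:{}
  [0..1]=∅  "dc"
  [1..2]={B,S}  "ca"
  [0..2]={B,S}  "dca"

Original NTs in T[0,2] deriving "dca": ["B", "S"]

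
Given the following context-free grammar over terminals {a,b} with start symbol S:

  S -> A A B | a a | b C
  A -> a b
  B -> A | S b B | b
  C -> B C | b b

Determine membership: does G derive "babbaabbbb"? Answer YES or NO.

CNF form of G:
  S -> A X3 | T0 T0 | T1 C
  A -> T0 T1
  B -> S X2 | T0 T1 | b
  C -> B C | T1 T1
  T0 -> a
  T1 -> b
  X2 -> T1 B
  X3 -> A B

Fill CYK table bottom-up:
  [0..0]={B,T1}  "b"  orig:{B}
  [1..1]={T0}  "a"  orig:{}
  [2..2]={B,T1}  "b"  orig:{B}
  [3..3]={B,T1}  "b"  orig:{B}
  [4..4]={T0}  "a"  orig:{}
  [5..5]={T0}  "a"  orig:{}
  [6..6]={B,T1}  "b"  orig:{B}
  [7..7]={B,T1}  "b"  orig:{B}
  [8..8]={B,T1}  "b"  orig:{B}
  [9..9]={B,T1}  "b"  orig:{B}
  [0..1]=∅  "ba"
  [1..2]={A,B}  "ab"
  [2..3]={C,X2}  "bb"  orig:{C}
  [3..4]=∅  "ba"
  [4..5]={S}  "aa"
  [5..6]={A,B}  "ab"
  [6..7]={C,X2}  "bb"  orig:{C}
  [7..8]={C,X2}  "bb"  orig:{C}
  [8..9]={C,X2}  "bb"  orig:{C}
  [0..2]={X2}  "bab"  orig:{}
  [1..3]={X3}  "abb"  orig:{}
  [2..4]=∅  "bba"
  [3..5]=∅  "baa"
  [4..6]=∅  "aab"
  [5..7]={X3}  "abb"  orig:{}
  [6..8]={C,S}  "bbb"
  [7..9]={C,S}  "bbb"
  [0..3]=∅  "babb"
  [1..4]=∅  "abba"
  [2..5]=∅  "bbaa"
  [3..6]=∅  "baab"
  [4..7]={B}  "aabb"
  [5..8]={C}  "abbb"
  [6..9]={C,S}  "bbbb"
  [0..4]=∅  "babba"
  [1..5]=∅  "abbaa"
  [2..6]=∅  "bbaab"
  [3..7]={X2}  "baabb"  orig:{}
  [4..8]=∅  "aabbb"
  [5..9]={C}  "abbbb"
  [0..5]=∅  "babbaa"
  [1..6]=∅  "abbaab"
  [2..7]=∅  "bbaabb"
  [3..8]=∅  "baabbb"
  [4..9]={C}  "aabbbb"
  [0..6]=∅  "babbaab"
  [1..7]=∅  "abbaabb"
  [2..8]=∅  "bbaabbb"
  [3..9]={C,S}  "baabbbb"
  [0..7]=∅  "babbaabb"
  [1..8]=∅  "abbaabbb"
  [2..9]={C,S}  "bbaabbbb"
  [0..8]=∅  "babbaabbb"
  [1..9]={C}  "abbaabbbb"
  [0..9]={C,S}  "babbaabbbb"

S ∈ T[0,9] ⇒ YES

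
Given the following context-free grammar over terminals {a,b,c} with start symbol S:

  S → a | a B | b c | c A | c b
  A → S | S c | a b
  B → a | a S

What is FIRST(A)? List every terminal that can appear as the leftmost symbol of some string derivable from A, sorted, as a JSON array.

FIRST iteration:
round 1:
  A via A→a b: +{a}
  B via B→a: +{a}
  S via S→a: +{a}
  S via S→b c: +{b}
  S via S→c A: +{c}
  FIRST(S)={a,b,c}  FIRST(A)={a}  FIRST(B)={a}
round 2:
  A via A→S: +{b,c}
  FIRST(S)={a,b,c}  FIRST(A)={a,b,c}  FIRST(B)={a}
round 3: (stable)
  FIRST(S)={a,b,c}  FIRST(A)={a,b,c}  FIRST(B)={a}

FIRST(A) = ["a", "b", "c"]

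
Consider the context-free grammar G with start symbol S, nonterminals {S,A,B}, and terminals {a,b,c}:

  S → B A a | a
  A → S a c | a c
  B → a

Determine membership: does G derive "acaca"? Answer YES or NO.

Convert to CNF:
  S -> B X3 | a
  A -> S X2 | T0 T1
  B -> a
  T0 -> a
  T1 -> c
  X2 -> T0 T1
  X3 -> A T0

Fill CYK table bottom-up:
  [0..0]={B,S,T0}  "a"  orig:{B,S}
  [1..1]={T1}  "c"  orig:{}
  [2..2]={B,S,T0}  "a"  orig:{B,S}
  [3..3]={T1}  "c"  orig:{}
  [4..4]={B,S,T0}  "a"  orig:{B,S}
  [0..1]={A,X2}  "ac"  orig:{A}
  [1..2]=∅  "ca"
  [2..3]={A,X2}  "ac"  orig:{A}
  [3..4]=∅  "ca"
  [0..2]={X3}  "aca"  orig:{}
  [1..3]=∅  "cac"
  [2..4]={X3}  "aca"  orig:{}
  [0..3]=∅  "acac"
  [1..4]=∅  "caca"
  [0..4]=∅  "acaca"

S ∉ T[0,4] ⇒ NO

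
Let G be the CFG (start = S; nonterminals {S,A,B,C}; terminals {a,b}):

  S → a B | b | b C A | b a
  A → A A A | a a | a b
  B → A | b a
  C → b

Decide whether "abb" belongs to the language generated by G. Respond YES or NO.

Convert to CNF:
  S -> T0 B | T1 T0 | T1 X4 | b
  A -> A X2 | T0 T0 | T0 T1
  B -> A X3 | T0 T0 | T0 T1 | T1 T0
  C -> b
  T0 -> a
  T1 -> b
  X2 -> A A
  X3 -> A A
  X4 -> C A

CYK fill:
  [0..0]={T0}  "a"  orig:{}
  [1..1]={C,S,T1}  "b"  orig:{C,S}
  [2..2]={C,S,T1}  "b"  orig:{C,S}
  [0..1]={A,B}  "ab"
  [1..2]=∅  "bb"
  [0..2]=∅  "abb"

S ∉ T[0,2] ⇒ NO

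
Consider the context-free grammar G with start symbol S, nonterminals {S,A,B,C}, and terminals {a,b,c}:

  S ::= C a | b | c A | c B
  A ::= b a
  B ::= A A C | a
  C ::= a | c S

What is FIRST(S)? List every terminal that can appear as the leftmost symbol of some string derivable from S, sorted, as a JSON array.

Compute FIRST by fixpoint:
iter 1:
  A via A→b a: +{b}
  B via B→A A C: +{b}
  B via B→a: +{a}
  C via C→a: +{a}
  C via C→c S: +{c}
  S via S→C a: +{a,c}
  S via S→b: +{b}
  FIRST[S]={a,b,c}  FIRST[A]={b}  FIRST[B]={a,b}  FIRST[C]={a,c}
iter 2: (no change)
  FIRST[S]={a,b,c}  FIRST[A]={b}  FIRST[B]={a,b}  FIRST[C]={a,c}

FIRST(S) = ["a", "b", "c"]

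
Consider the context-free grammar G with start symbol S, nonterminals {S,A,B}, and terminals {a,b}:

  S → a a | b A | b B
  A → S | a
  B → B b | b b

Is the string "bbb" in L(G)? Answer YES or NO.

Convert to CNF:
  S -> T0 T0 | T1 A | T1 B
  A -> T0 T0 | T1 A | T1 B | a
  B -> B T1 | T1 T1
  T0 -> a
  T1 -> b

CYK fill:
  [0..0]={T1}  "b"  orig:{}
  [1..1]={T1}  "b"  orig:{}
  [2..2]={T1}  "b"  orig:{}
  [0..1]={B}  "bb"
  [1..2]={B}  "bb"
  [0..2]={A,B,S}  "bbb"

S ∈ T[0,2] ⇒ YES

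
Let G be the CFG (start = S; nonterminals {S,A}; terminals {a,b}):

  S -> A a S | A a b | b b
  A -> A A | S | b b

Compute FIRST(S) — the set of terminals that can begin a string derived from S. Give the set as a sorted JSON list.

Compute FIRST by fixpoint:
pass 1:
  A via A→b b: +{b}
  S via S→A a S: +{b}
  S: {b}  A: {b}
pass 2: — fixpoint
  S: {b}  A: {b}

FIRST(S) = ["b"]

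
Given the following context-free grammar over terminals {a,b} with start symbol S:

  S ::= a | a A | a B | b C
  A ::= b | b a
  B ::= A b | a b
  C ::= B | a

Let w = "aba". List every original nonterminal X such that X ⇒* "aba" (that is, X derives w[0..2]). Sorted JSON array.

CNF form of G:
  S -> T0 C | T1 A | T1 B | a
  A -> T0 T1 | b
  B -> A T0 | T1 T0
  C -> A T0 | T1 T0 | a
  T0 -> b
  T1 -> a

Fill CYK table bottom-up, restricted to cells inside w[0..2]:
  T[0,0] 'a' = {C,S,T1}  orig:{C,S}
  T[1,1] 'b' = {A,T0}  orig:{A}
  T[2,2] 'a' = {C,S,T1}  orig:{C,S}
  T[0,1] 'ab' = {B,C,S}
  T[1,2] 'ba' = {A,S}
  T[0,2] 'aba' = {S}

Original NTs in T[0,2] deriving "aba": ["S"]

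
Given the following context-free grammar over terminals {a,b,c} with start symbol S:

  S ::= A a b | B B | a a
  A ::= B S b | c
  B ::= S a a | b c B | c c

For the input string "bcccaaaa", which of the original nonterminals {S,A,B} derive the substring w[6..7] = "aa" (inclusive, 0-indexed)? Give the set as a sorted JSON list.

CNF form of G:
  S -> A X6 | B B | T1 T1
  A -> B X3 | c
  B -> S X4 | T0 X5 | T2 T2
  T0 -> b
  T1 -> a
  T2 -> c
  X3 -> S T0
  X4 -> T1 T1
  X5 -> T2 B
  X6 -> T1 T0

CYK fill (cells [i..j] with 6 ≤ i ≤ j ≤ 7 only):
  T[6,6] 'a' = {T1}  orig:{}
  T[7,7] 'a' = {T1}  orig:{}
  T[6,7] 'aa' = {S,X4}  orig:{S}

Original NTs in T[6,7] deriving "aa": ["S"]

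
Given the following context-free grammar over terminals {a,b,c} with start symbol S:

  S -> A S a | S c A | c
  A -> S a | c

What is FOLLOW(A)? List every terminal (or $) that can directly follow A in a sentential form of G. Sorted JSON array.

Compute FIRST by fixpoint:
round 1:
  A via A→c: +{c}
  S via S→A S a: +{c}
  FIRST(S)={c}  FIRST(A)={c}
round 2: (no change)
  FIRST(S)={c}  FIRST(A)={c}

Compute FOLLOW by fixpoint:
initialize: $ ∈ FOLLOW(S)
round 1:
  A→S a: FOLLOW(S) ⊇ FIRST(a) = {a}; new: +{a}
  S→A S a: FOLLOW(A) ⊇ FIRST(S) = {c}; new: +{c}
  S→S c A: FOLLOW(S) ⊇ FIRST(c) = {c}; new: +{c}
  S→S c A: FOLLOW(A) ⊇ FOLLOW(S) ⊇ {$,a,c}; new: +{$,a}
  S: {$,a,c}  A: {$,a,c}
round 2: (no change)
  S: {$,a,c}  A: {$,a,c}

FOLLOW(A) = ["$", "a", "c"]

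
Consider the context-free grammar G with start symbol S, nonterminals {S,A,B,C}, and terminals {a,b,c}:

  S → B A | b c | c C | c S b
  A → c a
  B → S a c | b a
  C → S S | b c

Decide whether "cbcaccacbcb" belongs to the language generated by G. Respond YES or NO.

Convert to CNF:
  S -> B A | T0 C | T0 X4 | T2 T0
  A -> T0 T1
  B -> S X3 | T2 T1
  C -> S S | T2 T0
  T0 -> c
  T1 -> a
  T2 -> b
  X3 -> T1 T0
  X4 -> S T2

CYK fill:
  T[0,0] 'c' = {T0}  orig:{}
  T[1,1] 'b' = {T2}  orig:{}
  T[2,2] 'c' = {T0}  orig:{}
  T[3,3] 'a' = {T1}  orig:{}
  T[4,4] 'c' = {T0}  orig:{}
  T[5,5] 'c' = {T0}  orig:{}
  T[6,6] 'a' = {T1}  orig:{}
  T[7,7] 'c' = {T0}  orig:{}
  T[8,8] 'b' = {T2}  orig:{}
  T[9,9] 'c' = {T0}  orig:{}
  T[10,10] 'b' = {T2}  orig:{}
  T[0,1] 'cb' = ∅
  T[1,2] 'bc' = {C,S}
  T[2,3] 'ca' = {A}
  T[3,4] 'ac' = {X3}  orig:{}
  T[4,5] 'cc' = ∅
  T[5,6] 'ca' = {A}
  T[6,7] 'ac' = {X3}  orig:{}
  T[7,8] 'cb' = ∅
  T[8,9] 'bc' = {C,S}
  T[9,10] 'cb' = ∅
  T[0,2] 'cbc' = {S}
  T[1,3] 'bca' = ∅
  T[2,4] 'cac' = ∅
  T[3,5] 'acc' = ∅
  T[4,6] 'cca' = ∅
  T[5,7] 'cac' = ∅
  T[6,8] 'acb' = ∅
  T[7,9] 'cbc' = {S}
  T[8,10] 'bcb' = {X4}  orig:{}
  T[0,3] 'cbca' = ∅
  T[1,4] 'bcac' = {B}
  T[2,5] 'cacc' = ∅
  T[3,6] 'acca' = ∅
  T[4,7] 'ccac' = ∅
  T[5,8] 'cacb' = ∅
  T[6,9] 'acbc' = ∅
  T[7,10] 'cbcb' = {S,X4}  orig:{S}
  T[0,4] 'cbcac' = {B}
  T[1,5] 'bcacc' = ∅
  T[2,6] 'cacca' = ∅
  T[3,7] 'accac' = ∅
  T[4,8] 'ccacb' = ∅
  T[5,9] 'cacbc' = ∅
  T[6,10] 'acbcb' = ∅
  T[0,5] 'cbcacc' = ∅
  T[1,6] 'bcacca' = {S}
  T[2,7] 'caccac' = ∅
  T[3,8] 'accacb' = ∅
  T[4,9] 'ccacbc' = ∅
  T[5,10] 'cacbcb' = ∅
  T[0,6] 'cbcacca' = {S}
  T[1,7] 'bcaccac' = ∅
  T[2,8] 'caccacb' = ∅
  T[3,9] 'accacbc' = ∅
  T[4,10] 'ccacbcb' = ∅
  T[0,7] 'cbcaccac' = ∅
  T[1,8] 'bcaccacb' = ∅
  T[2,9] 'caccacbc' = ∅
  T[3,10] 'accacbcb' = ∅
  T[0,8] 'cbcaccacb' = ∅
  T[1,9] 'bcaccacbc' = {C}
  T[2,10] 'caccacbcb' = ∅
  T[0,9] 'cbcaccacbc' = {C,S}
  T[1,10] 'bcaccacbcb' = {C}
  T[0,10] 'cbcaccacbcb' = {C,S,X4}  orig:{C,S}

S ∈ T[0,10] ⇒ YES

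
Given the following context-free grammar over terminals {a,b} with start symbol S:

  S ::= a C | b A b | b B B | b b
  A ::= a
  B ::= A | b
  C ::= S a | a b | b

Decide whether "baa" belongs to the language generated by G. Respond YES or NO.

Convert to CNF:
  S -> T0 C | T1 T1 | T1 X2 | T1 X3
  A -> a
  B -> a | b
  C -> S T0 | T0 T1 | b
  T0 -> a
  T1 -> b
  X2 -> A T1
  X3 -> B B

CYK fill:
  [0..0]={B,C,T1}  "b"  orig:{B,C}
  [1..1]={A,B,T0}  "a"  orig:{A,B}
  [2..2]={A,B,T0}  "a"  orig:{A,B}
  [0..1]={X3}  "ba"  orig:{}
  [1..2]={X3}  "aa"  orig:{}
  [0..2]={S}  "baa"

S ∈ T[0,2] ⇒ YES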